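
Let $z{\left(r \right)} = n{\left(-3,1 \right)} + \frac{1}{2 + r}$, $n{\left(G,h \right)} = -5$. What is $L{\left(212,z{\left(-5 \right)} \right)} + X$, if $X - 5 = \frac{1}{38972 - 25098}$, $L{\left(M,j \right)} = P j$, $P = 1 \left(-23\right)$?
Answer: $\frac{5313745}{41622} \approx 127.67$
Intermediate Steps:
$P = -23$
$z{\left(r \right)} = -5 + \frac{1}{2 + r}$
$L{\left(M,j \right)} = - 23 j$
$X = \frac{69371}{13874}$ ($X = 5 + \frac{1}{38972 - 25098} = 5 + \frac{1}{13874} = \frac{69371}{13874} \approx 5.0001$)
$L{\left(212,z{\left(-5 \right)} \right)} + X = - 23 \frac{-9 - -25}{2 - 5} + \frac{69371}{13874} = - 23 \frac{-9 + 25}{-3} + \frac{69371}{13874} = - 23 \left(\left(- \frac{1}{3}\right) 16\right) + \frac{69371}{13874} = \left(-23\right) \left(- \frac{16}{3}\right) + \frac{69371}{13874} = \frac{368}{3} + \frac{69371}{13874} = \frac{5313745}{41622}$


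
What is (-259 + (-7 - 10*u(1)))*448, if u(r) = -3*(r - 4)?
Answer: -159488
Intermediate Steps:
u(r) = 12 - 3*r (u(r) = -3*(-4 + r) = 12 - 3*r)
(-259 + (-7 - 10*u(1)))*448 = (-259 + (-7 - 10*(12 - 3*1)))*448 = (-259 + (-7 - 10*(12 - 3)))*448 = (-259 + (-7 - 10*9))*448 = (-259 + (-7 - 90))*448 = (-259 - 97)*448 = -356*448 = -159488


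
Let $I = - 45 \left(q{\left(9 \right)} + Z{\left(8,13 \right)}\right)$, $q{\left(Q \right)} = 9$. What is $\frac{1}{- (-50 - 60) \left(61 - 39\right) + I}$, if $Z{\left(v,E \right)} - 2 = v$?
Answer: $\frac{1}{1565} \approx 0.00063898$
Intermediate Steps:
$Z{\left(v,E \right)} = 2 + v$
$I = -855$ ($I = - 45 \left(9 + \left(2 + 8\right)\right) = - 45 \left(9 + 10\right) = \left(-45\right) 19 = -855$)
$\frac{1}{- (-50 - 60) \left(61 - 39\right) + I} = \frac{1}{- (-50 - 60) \left(61 - 39\right) - 855} = \frac{1}{\left(-1\right) \left(-110\right) 22 - 855} = \frac{1}{110 \cdot 22 - 855} = \frac{1}{2420 - 855} = \frac{1}{1565}$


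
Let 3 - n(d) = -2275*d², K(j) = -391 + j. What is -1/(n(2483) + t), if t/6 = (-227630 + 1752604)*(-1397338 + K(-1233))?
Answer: 1/12786258029450 ≈ 7.8209e-14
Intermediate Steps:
n(d) = 3 + 2275*d² (n(d) = 3 - (-2275)*d² = 3 + 2275*d²)
t = -12800284061928 (t = 6*((-227630 + 1752604)*(-1397338 + (-391 - 1233))) = 6*(1524974*(-1397338 - 1624)) = 6*(1524974*(-1398962)) = 6*(-2133380676988) = -12800284061928)
-1/(n(2483) + t) = -1/((3 + 2275*2483²) - 12800284061928) = -1/((3 + 2275*6165289) - 12800284061928) = -1/((3 + 14026032475) - 12800284061928) = -1/(14026032478 - 12800284061928) = -1/(-12786258029450) = -1*(-1/12786258029450) = 1/12786258029450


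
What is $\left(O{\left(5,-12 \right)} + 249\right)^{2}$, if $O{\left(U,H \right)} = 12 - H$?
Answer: $74529$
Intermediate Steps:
$\left(O{\left(5,-12 \right)} + 249\right)^{2} = \left(\left(12 - -12\right) + 249\right)^{2} = \left(\left(12 + 12\right) + 249\right)^{2} = \left(24 + 249\right)^{2} = 273^{2} = 74529$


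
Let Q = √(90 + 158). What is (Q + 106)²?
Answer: 11484 + 424*√62 ≈ 14823.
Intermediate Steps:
Q = 2*√62 (Q = √248 = 2*√62 ≈ 15.748)
(Q + 106)² = (2*√62 + 106)² = (106 + 2*√62)²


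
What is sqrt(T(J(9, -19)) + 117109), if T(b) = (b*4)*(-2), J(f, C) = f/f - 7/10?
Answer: sqrt(2927665)/5 ≈ 342.21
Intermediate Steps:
J(f, C) = 3/10 (J(f, C) = 1 - 7*1/10 = 1 - 7/10 = 3/10)
T(b) = -8*b (T(b) = (4*b)*(-2) = -8*b)
sqrt(T(J(9, -19)) + 117109) = sqrt(-8*3/10 + 117109) = sqrt(-12/5 + 117109) = sqrt(585533/5) = sqrt(2927665)/5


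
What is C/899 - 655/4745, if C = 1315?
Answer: 1130166/853151 ≈ 1.3247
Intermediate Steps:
C/899 - 655/4745 = 1315/899 - 655/4745 = 1315*(1/899) - 655*1/4745 = 1315/899 - 131/949 = 1130166/853151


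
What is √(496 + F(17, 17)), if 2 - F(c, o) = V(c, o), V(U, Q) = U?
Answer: √481 ≈ 21.932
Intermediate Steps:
F(c, o) = 2 - c
√(496 + F(17, 17)) = √(496 + (2 - 1*17)) = √(496 + (2 - 17)) = √(496 - 15) = √481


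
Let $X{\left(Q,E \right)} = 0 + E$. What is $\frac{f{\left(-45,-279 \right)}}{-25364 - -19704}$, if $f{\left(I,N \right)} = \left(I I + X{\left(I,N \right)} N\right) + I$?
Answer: $- \frac{79821}{5660} \approx -14.103$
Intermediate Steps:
$X{\left(Q,E \right)} = E$
$f{\left(I,N \right)} = I + I^{2} + N^{2}$ ($f{\left(I,N \right)} = \left(I I + N N\right) + I = \left(I^{2} + N^{2}\right) + I = I + I^{2} + N^{2}$)
$\frac{f{\left(-45,-279 \right)}}{-25364 - -19704} = \frac{-45 + \left(-45\right)^{2} + \left(-279\right)^{2}}{-25364 - -19704} = \frac{-45 + 2025 + 77841}{-25364 + 19704} = \frac{79821}{-5660} = 79821 \left(- \frac{1}{5660}\right) = - \frac{79821}{5660}$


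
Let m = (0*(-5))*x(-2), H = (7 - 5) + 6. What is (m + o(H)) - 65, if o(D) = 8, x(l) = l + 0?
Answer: -57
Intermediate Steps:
H = 8 (H = 2 + 6 = 8)
x(l) = l
m = 0 (m = (0*(-5))*(-2) = 0*(-2) = 0)
(m + o(H)) - 65 = (0 + 8) - 65 = 8 - 65 = -57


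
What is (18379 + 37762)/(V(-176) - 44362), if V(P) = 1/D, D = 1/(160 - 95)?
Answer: -56141/44297 ≈ -1.2674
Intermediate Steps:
D = 1/65 ≈ 0.015385
V(P) = 65 (V(P) = 1/(1/65) = 65)
(18379 + 37762)/(V(-176) - 44362) = (18379 + 37762)/(65 - 44362) = 56141/(-44297) = 56141*(-1/44297) = -56141/44297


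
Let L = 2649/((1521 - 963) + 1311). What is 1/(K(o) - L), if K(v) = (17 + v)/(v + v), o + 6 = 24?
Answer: -22428/9983 ≈ -2.2466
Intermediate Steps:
o = 18 (o = -6 + 24 = 18)
K(v) = (17 + v)/(2*v) (K(v) = (17 + v)/((2*v)) = (17 + v)*(1/(2*v)) = (17 + v)/(2*v))
L = 883/623 (L = 2649/(558 + 1311) = 2649/1869 = 2649*(1/1869) = 883/623 ≈ 1.4173)
1/(K(o) - L) = 1/((½)*(17 + 18)/18 - 1*883/623) = 1/((½)*(1/18)*35 - 883/623) = 1/(35/36 - 883/623) = 1/(-9983/22428) = -22428/9983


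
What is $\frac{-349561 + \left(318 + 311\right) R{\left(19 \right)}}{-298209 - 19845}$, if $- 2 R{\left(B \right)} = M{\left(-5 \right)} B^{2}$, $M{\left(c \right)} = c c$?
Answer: $\frac{6375847}{636108} \approx 10.023$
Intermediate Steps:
$M{\left(c \right)} = c^{2}$
$R{\left(B \right)} = - \frac{25 B^{2}}{2}$ ($R{\left(B \right)} = - \frac{\left(-5\right)^{2} B^{2}}{2} = - \frac{25 B^{2}}{2}$)
$\frac{-349561 + \left(318 + 311\right) R{\left(19 \right)}}{-298209 - 19845} = \frac{-349561 + \left(318 + 311\right) \left(- \frac{25 \cdot 19^{2}}{2}\right)}{-298209 - 19845} = \frac{-349561 + 629 \left(\left(- \frac{25}{2}\right) 361\right)}{-318054} = \left(-349561 + 629 \left(- \frac{9025}{2}\right)\right) \left(- \frac{1}{318054}\right) = \left(-349561 - \frac{5676725}{2}\right) \left(- \frac{1}{318054}\right) = \left(- \frac{6375847}{2}\right) \left(- \frac{1}{318054}\right) = \frac{6375847}{636108}$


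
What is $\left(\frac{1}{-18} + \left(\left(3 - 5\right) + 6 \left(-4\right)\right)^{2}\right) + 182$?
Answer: $\frac{15443}{18} \approx 857.94$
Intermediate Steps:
$\left(\frac{1}{-18} + \left(\left(3 - 5\right) + 6 \left(-4\right)\right)^{2}\right) + 182 = \left(- \frac{1}{18} + \left(\left(3 - 5\right) - 24\right)^{2}\right) + 182 = \left(- \frac{1}{18} + \left(-2 - 24\right)^{2}\right) + 182 = \left(- \frac{1}{18} + \left(-26\right)^{2}\right) + 182 = \left(- \frac{1}{18} + 676\right) + 182 = \frac{12167}{18} + 182 = \frac{15443}{18}$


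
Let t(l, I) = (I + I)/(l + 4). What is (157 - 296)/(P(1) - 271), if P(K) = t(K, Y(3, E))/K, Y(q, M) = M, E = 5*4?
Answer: 139/263 ≈ 0.52852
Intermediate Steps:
E = 20
t(l, I) = 2*I/(4 + l) (t(l, I) = (2*I)/(4 + l) = 2*I/(4 + l))
P(K) = 40/(K*(4 + K)) (P(K) = (2*20/(4 + K))/K = (40/(4 + K))/K = 40/(K*(4 + K)))
(157 - 296)/(P(1) - 271) = (157 - 296)/(40/(1*(4 + 1)) - 271) = -139/(40*1/5 - 271) = -139/(40*1*(⅕) - 271) = -139/(8 - 271) = -139/(-263) = -139*(-1/263) = 139/263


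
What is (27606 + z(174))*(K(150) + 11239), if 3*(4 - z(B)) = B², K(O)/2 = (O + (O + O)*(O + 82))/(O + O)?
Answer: 205030672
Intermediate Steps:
K(O) = (O + 2*O*(82 + O))/O (K(O) = 2*((O + (O + O)*(O + 82))/(O + O)) = 2*((O + (2*O)*(82 + O))/((2*O))) = 2*((O + 2*O*(82 + O))*(1/(2*O))) = 2*((O + 2*O*(82 + O))/(2*O)) = (O + 2*O*(82 + O))/O)
z(B) = 4 - B²/3
(27606 + z(174))*(K(150) + 11239) = (27606 + (4 - ⅓*174²))*((165 + 2*150) + 11239) = (27606 + (4 - ⅓*30276))*((165 + 300) + 11239) = (27606 + (4 - 10092))*(465 + 11239) = (27606 - 10088)*11704 = 17518*11704 = 205030672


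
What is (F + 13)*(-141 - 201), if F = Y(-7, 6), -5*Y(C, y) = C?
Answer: -24624/5 ≈ -4924.8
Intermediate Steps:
Y(C, y) = -C/5
F = 7/5 (F = -⅕*(-7) = 7/5 ≈ 1.4000)
(F + 13)*(-141 - 201) = (7/5 + 13)*(-141 - 201) = (72/5)*(-342) = -24624/5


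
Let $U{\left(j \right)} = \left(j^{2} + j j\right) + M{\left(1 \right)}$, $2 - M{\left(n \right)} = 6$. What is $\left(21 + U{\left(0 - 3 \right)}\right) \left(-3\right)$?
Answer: $-105$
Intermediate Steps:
$M{\left(n \right)} = -4$ ($M{\left(n \right)} = 2 - 6 = -4$)
$U{\left(j \right)} = -4 + 2 j^{2}$ ($U{\left(j \right)} = \left(j^{2} + j j\right) - 4 = \left(j^{2} + j^{2}\right) - 4 = 2 j^{2} - 4 = -4 + 2 j^{2}$)
$\left(21 + U{\left(0 - 3 \right)}\right) \left(-3\right) = \left(21 - \left(4 - 2 \left(0 - 3\right)^{2}\right)\right) \left(-3\right) = \left(21 - \left(4 - 2 \left(-3\right)^{2}\right)\right) \left(-3\right) = \left(21 + \left(-4 + 2 \cdot 9\right)\right) \left(-3\right) = \left(21 + \left(-4 + 18\right)\right) \left(-3\right) = \left(21 + 14\right) \left(-3\right) = 35 \left(-3\right) = -105$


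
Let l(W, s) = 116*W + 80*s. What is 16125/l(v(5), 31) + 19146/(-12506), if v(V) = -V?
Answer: 3305637/475228 ≈ 6.9559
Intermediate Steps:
l(W, s) = 80*s + 116*W
16125/l(v(5), 31) + 19146/(-12506) = 16125/(80*31 + 116*(-1*5)) + 19146/(-12506) = 16125/(2480 + 116*(-5)) + 19146*(-1/12506) = 16125/(2480 - 580) - 9573/6253 = 16125/1900 - 9573/6253 = 16125*(1/1900) - 9573/6253 = 645/76 - 9573/6253 = 3305637/475228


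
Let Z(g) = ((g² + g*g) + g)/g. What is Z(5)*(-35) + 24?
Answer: -361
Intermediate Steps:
Z(g) = (g + 2*g²)/g (Z(g) = ((g² + g²) + g)/g = (2*g² + g)/g = (g + 2*g²)/g)
Z(5)*(-35) + 24 = (1 + 2*5)*(-35) + 24 = (1 + 10)*(-35) + 24 = 11*(-35) + 24 = -385 + 24 = -361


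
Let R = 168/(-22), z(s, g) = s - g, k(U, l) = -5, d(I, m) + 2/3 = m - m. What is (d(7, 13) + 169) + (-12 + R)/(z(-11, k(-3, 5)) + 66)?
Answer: 27721/165 ≈ 168.01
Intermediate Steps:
d(I, m) = -⅔ (d(I, m) = -⅔ + (m - m) = -⅔ + 0 = -⅔)
R = -84/11 (R = 168*(-1/22) = -84/11 ≈ -7.6364)
(d(7, 13) + 169) + (-12 + R)/(z(-11, k(-3, 5)) + 66) = (-⅔ + 169) + (-12 - 84/11)/((-11 - 1*(-5)) + 66) = 505/3 - 216/(11*((-11 + 5) + 66)) = 505/3 - 216/(11*(-6 + 66)) = 505/3 - 216/11/60 = 505/3 - 216/11*1/60 = 505/3 - 18/55 = 27721/165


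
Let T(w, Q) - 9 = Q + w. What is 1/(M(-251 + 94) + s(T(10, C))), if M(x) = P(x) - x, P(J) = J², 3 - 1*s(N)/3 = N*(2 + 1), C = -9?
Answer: 1/24725 ≈ 4.0445e-5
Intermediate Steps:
T(w, Q) = 9 + Q + w (T(w, Q) = 9 + (Q + w) = 9 + Q + w)
s(N) = 9 - 9*N (s(N) = 9 - 3*N*(2 + 1) = 9 - 3*N*3 = 9 - 9*N)
M(x) = x² - x
1/(M(-251 + 94) + s(T(10, C))) = 1/((-251 + 94)*(-1 + (-251 + 94)) + (9 - 9*(9 - 9 + 10))) = 1/(-157*(-1 - 157) + (9 - 9*10)) = 1/(-157*(-158) + (9 - 90)) = 1/(24806 - 81) = 1/24725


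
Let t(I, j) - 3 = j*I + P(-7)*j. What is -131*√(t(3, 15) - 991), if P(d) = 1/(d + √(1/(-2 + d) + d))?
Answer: -262*√(-2409658 - 1818*I)/101 ≈ -1.519 + 4026.8*I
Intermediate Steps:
P(d) = 1/(d + √(d + 1/(-2 + d)))
t(I, j) = 3 + I*j + 9*j*(-7 - 8*I/3)/505 (t(I, j) = 3 + (j*I + j/(-7 + √((1 - 7*(-2 - 7))/(-2 - 7)))) = 3 + (I*j + j/(-7 + √((1 - 7*(-9))/(-9)))) = 3 + (I*j + j/(-7 + √(-(1 + 63)/9))) = 3 + (I*j + j/(-7 + √(-⅑*64))) = 3 + (I*j + j/(-7 + √(-64/9))) = 3 + (I*j + j/(-7 + 8*I/3)) = 3 + (I*j + (9*(-7 - 8*I/3)/505)*j) = 3 + (I*j + 9*j*(-7 - 8*I/3)/505) = 3 + I*j + 9*j*(-7 - 8*I/3)/505)
-131*√(t(3, 15) - 991) = -131*√((3 + 3*15 - 3/505*15*(21 + 8*I)) - 991) = -131*√((3 + 45 + (-189/101 - 72*I/101)) - 991) = -131*√((4659/101 - 72*I/101) - 991) = -131*√(-95432/101 - 72*I/101)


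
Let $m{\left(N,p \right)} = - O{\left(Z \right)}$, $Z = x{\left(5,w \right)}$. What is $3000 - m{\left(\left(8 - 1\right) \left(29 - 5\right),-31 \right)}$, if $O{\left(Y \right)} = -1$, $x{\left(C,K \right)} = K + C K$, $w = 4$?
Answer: $2999$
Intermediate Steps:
$Z = 24$ ($Z = 4 \left(1 + 5\right) = 4 \cdot 6 = 24$)
$m{\left(N,p \right)} = 1$ ($m{\left(N,p \right)} = \left(-1\right) \left(-1\right) = 1$)
$3000 - m{\left(\left(8 - 1\right) \left(29 - 5\right),-31 \right)} = 3000 - 1 = 2999$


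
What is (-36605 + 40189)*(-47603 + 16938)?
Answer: -109903360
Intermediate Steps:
(-36605 + 40189)*(-47603 + 16938) = 3584*(-30665) = -109903360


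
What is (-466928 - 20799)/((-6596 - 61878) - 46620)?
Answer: 487727/115094 ≈ 4.2376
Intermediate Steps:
(-466928 - 20799)/((-6596 - 61878) - 46620) = -487727/(-68474 - 46620) = -487727/(-115094) = -487727*(-1/115094) = 487727/115094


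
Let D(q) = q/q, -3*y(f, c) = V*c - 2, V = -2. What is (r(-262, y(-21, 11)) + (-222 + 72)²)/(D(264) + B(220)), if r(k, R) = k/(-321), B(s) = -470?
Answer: -7222762/150549 ≈ -47.976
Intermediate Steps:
y(f, c) = ⅔ + 2*c/3 (y(f, c) = -(-2*c - 2)/3 = -(-2 - 2*c)/3 = ⅔ + 2*c/3)
r(k, R) = -k/321 (r(k, R) = k*(-1/321) = -k/321)
D(q) = 1
(r(-262, y(-21, 11)) + (-222 + 72)²)/(D(264) + B(220)) = (-1/321*(-262) + (-222 + 72)²)/(1 - 470) = (262/321 + (-150)²)/(-469) = (262/321 + 22500)*(-1/469) = (7222762/321)*(-1/469) = -7222762/150549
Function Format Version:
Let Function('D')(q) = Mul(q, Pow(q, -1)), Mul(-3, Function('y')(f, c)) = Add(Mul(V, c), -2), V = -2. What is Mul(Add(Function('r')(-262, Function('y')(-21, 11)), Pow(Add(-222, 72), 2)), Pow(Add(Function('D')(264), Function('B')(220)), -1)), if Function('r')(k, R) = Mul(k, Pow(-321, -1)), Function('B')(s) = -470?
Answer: Rational(-7222762, 150549) ≈ -47.976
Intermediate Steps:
Function('y')(f, c) = Add(Rational(2, 3), Mul(Rational(2, 3), c)) (Function('y')(f, c) = Mul(Rational(-1, 3), Add(Mul(-2, c), -2)) = Mul(Rational(-1, 3), Add(-2, Mul(-2, c))) = Add(Rational(2, 3), Mul(Rational(2, 3), c)))
Function('r')(k, R) = Mul(Rational(-1, 321), k) (Function('r')(k, R) = Mul(k, Rational(-1, 321)) = Mul(Rational(-1, 321), k))
Function('D')(q) = 1
Mul(Add(Function('r')(-262, Function('y')(-21, 11)), Pow(Add(-222, 72), 2)), Pow(Add(Function('D')(264), Function('B')(220)), -1)) = Mul(Add(Mul(Rational(-1, 321), -262), Pow(Add(-222, 72), 2)), Pow(Add(1, -470), -1)) = Mul(Add(Rational(262, 321), Pow(-150, 2)), Pow(-469, -1)) = Mul(Add(Rational(262, 321), 22500), Rational(-1, 469)) = Mul(Rational(7222762, 321), Rational(-1, 469)) = Rational(-7222762, 150549)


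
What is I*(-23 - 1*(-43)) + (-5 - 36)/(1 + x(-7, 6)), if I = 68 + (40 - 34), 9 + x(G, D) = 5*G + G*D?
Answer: 125841/85 ≈ 1480.5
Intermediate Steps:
x(G, D) = -9 + 5*G + D*G (x(G, D) = -9 + (5*G + G*D) = -9 + (5*G + D*G) = -9 + 5*G + D*G)
I = 74 (I = 68 + 6 = 74)
I*(-23 - 1*(-43)) + (-5 - 36)/(1 + x(-7, 6)) = 74*(-23 - 1*(-43)) + (-5 - 36)/(1 + (-9 + 5*(-7) + 6*(-7))) = 74*(-23 + 43) - 41/(1 + (-9 - 35 - 42)) = 74*20 - 41/(1 - 86) = 1480 - 41/(-85) = 1480 - 41*(-1/85) = 1480 + 41/85 = 125841/85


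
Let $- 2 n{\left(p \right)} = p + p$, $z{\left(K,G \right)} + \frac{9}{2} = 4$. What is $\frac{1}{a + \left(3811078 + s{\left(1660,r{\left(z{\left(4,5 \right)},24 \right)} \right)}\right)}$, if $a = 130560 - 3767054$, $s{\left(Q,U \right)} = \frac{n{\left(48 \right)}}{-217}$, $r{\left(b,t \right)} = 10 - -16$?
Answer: $\frac{217}{37884776} \approx 5.7279 \cdot 10^{-6}$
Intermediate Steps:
$z{\left(K,G \right)} = - \frac{1}{2}$ ($z{\left(K,G \right)} = - \frac{9}{2} + 4 = - \frac{1}{2}$)
$n{\left(p \right)} = - p$ ($n{\left(p \right)} = - \frac{p + p}{2} = - \frac{2 p}{2} = - p$)
$r{\left(b,t \right)} = 26$ ($r{\left(b,t \right)} = 10 + 16 = 26$)
$s{\left(Q,U \right)} = \frac{48}{217}$ ($s{\left(Q,U \right)} = \frac{\left(-1\right) 48}{-217} = \left(-48\right) \left(- \frac{1}{217}\right) = \frac{48}{217}$)
$a = -3636494$ ($a = 130560 - 3767054 = -3636494$)
$\frac{1}{a + \left(3811078 + s{\left(1660,r{\left(z{\left(4,5 \right)},24 \right)} \right)}\right)} = \frac{1}{-3636494 + \left(3811078 + \frac{48}{217}\right)} = \frac{1}{-3636494 + \frac{827003974}{217}} = \frac{1}{\frac{37884776}{217}} = \frac{217}{37884776}$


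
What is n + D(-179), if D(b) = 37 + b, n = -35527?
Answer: -35669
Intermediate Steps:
n + D(-179) = -35527 + (37 - 179) = -35527 - 142 = -35669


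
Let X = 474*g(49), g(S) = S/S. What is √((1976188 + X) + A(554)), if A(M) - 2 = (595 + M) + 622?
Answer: √1978435 ≈ 1406.6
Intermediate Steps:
A(M) = 1219 + M (A(M) = 2 + ((595 + M) + 622) = 2 + (1217 + M) = 1219 + M)
g(S) = 1
X = 474 (X = 474*1 = 474)
√((1976188 + X) + A(554)) = √((1976188 + 474) + (1219 + 554)) = √(1976662 + 1773) = √1978435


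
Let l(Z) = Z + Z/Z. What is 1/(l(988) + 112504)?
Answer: 1/113493 ≈ 8.8111e-6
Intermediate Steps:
l(Z) = 1 + Z (l(Z) = Z + 1 = 1 + Z)
1/(l(988) + 112504) = 1/((1 + 988) + 112504) = 1/(989 + 112504) = 1/113493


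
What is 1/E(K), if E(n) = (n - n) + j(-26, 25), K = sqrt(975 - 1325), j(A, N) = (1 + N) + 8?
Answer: 1/34 ≈ 0.029412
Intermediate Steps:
j(A, N) = 9 + N
K = 5*I*sqrt(14) (K = sqrt(-350) = 5*I*sqrt(14) ≈ 18.708*I)
E(n) = 34 (E(n) = (n - n) + (9 + 25) = 0 + 34 = 34)
1/E(K) = 1/34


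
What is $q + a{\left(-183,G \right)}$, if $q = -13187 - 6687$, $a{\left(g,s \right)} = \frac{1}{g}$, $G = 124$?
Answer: $- \frac{3636943}{183} \approx -19874.0$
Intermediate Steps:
$q = -19874$
$q + a{\left(-183,G \right)} = -19874 + \frac{1}{-183} = -19874 - \frac{1}{183} = - \frac{3636943}{183}$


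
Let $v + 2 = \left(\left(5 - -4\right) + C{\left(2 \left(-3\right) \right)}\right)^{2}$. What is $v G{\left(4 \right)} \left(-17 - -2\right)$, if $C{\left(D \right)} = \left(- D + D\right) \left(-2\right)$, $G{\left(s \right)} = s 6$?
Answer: $-28440$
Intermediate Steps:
$G{\left(s \right)} = 6 s$
$C{\left(D \right)} = 0$ ($C{\left(D \right)} = 0 \left(-2\right) = 0$)
$v = 79$ ($v = -2 + \left(\left(5 - -4\right) + 0\right)^{2} = -2 + \left(\left(5 + 4\right) + 0\right)^{2} = -2 + \left(9 + 0\right)^{2} = -2 + 9^{2} = -2 + 81 = 79$)
$v G{\left(4 \right)} \left(-17 - -2\right) = 79 \cdot 6 \cdot 4 \left(-17 - -2\right) = 79 \cdot 24 \left(-17 + 2\right) = 1896 \left(-15\right) = -28440$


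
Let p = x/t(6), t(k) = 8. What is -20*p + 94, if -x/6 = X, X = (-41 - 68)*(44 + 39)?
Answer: -135611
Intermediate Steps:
X = -9047 (X = -109*83 = -9047)
x = 54282 (x = -6*(-9047) = 54282)
p = 27141/4 (p = 54282/8 = 54282*(⅛) = 27141/4 ≈ 6785.3)
-20*p + 94 = -20*27141/4 + 94 = -135705 + 94 = -135611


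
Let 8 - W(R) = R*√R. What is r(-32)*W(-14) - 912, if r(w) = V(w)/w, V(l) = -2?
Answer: -1823/2 + 7*I*√14/8 ≈ -911.5 + 3.2739*I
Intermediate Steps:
W(R) = 8 - R^(3/2) (W(R) = 8 - R*√R = 8 - R^(3/2))
r(w) = -2/w
r(-32)*W(-14) - 912 = (-2/(-32))*(8 - (-14)^(3/2)) - 912 = (-2*(-1/32))*(8 - (-14)*I*√14) - 912 = (8 + 14*I*√14)/16 - 912 = (½ + 7*I*√14/8) - 912 = -1823/2 + 7*I*√14/8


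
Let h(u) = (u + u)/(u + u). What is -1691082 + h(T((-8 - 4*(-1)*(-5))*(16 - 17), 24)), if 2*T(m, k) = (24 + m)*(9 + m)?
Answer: -1691081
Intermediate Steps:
T(m, k) = (9 + m)*(24 + m)/2 (T(m, k) = ((24 + m)*(9 + m))/2 = ((9 + m)*(24 + m))/2 = (9 + m)*(24 + m)/2)
h(u) = 1 (h(u) = (2*u)/((2*u)) = (2*u)*(1/(2*u)) = 1)
-1691082 + h(T((-8 - 4*(-1)*(-5))*(16 - 17), 24)) = -1691082 + 1 = -1691081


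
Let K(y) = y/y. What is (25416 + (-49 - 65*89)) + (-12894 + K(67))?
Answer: 6689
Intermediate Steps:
K(y) = 1
(25416 + (-49 - 65*89)) + (-12894 + K(67)) = (25416 + (-49 - 65*89)) + (-12894 + 1) = (25416 + (-49 - 5785)) - 12893 = (25416 - 5834) - 12893 = 19582 - 12893 = 6689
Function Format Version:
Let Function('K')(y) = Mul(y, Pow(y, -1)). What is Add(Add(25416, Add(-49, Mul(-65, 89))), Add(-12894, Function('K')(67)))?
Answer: 6689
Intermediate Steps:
Function('K')(y) = 1
Add(Add(25416, Add(-49, Mul(-65, 89))), Add(-12894, Function('K')(67))) = Add(Add(25416, Add(-49, Mul(-65, 89))), Add(-12894, 1)) = Add(Add(25416, Add(-49, -5785)), -12893) = Add(Add(25416, -5834), -12893) = Add(19582, -12893) = 6689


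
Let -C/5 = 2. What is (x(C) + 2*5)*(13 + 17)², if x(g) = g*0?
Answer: 9000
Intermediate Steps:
C = -10 (C = -5*2 = -10)
x(g) = 0
(x(C) + 2*5)*(13 + 17)² = (0 + 2*5)*(13 + 17)² = (0 + 10)*30² = 10*900 = 9000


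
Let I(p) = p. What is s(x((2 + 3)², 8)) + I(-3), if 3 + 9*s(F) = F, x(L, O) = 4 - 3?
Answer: -29/9 ≈ -3.2222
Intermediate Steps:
x(L, O) = 1
s(F) = -⅓ + F/9
s(x((2 + 3)², 8)) + I(-3) = (-⅓ + (⅑)*1) - 3 = (-⅓ + ⅑) - 3 = -2/9 - 3 = -29/9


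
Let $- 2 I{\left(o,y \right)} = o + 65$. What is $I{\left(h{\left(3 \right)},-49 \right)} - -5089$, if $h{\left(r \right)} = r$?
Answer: $5055$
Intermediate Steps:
$I{\left(o,y \right)} = - \frac{65}{2} - \frac{o}{2}$ ($I{\left(o,y \right)} = - \frac{o + 65}{2} = - \frac{65 + o}{2} = - \frac{65}{2} - \frac{o}{2}$)
$I{\left(h{\left(3 \right)},-49 \right)} - -5089 = \left(- \frac{65}{2} - \frac{3}{2}\right) - -5089 = \left(- \frac{65}{2} - \frac{3}{2}\right) + 5089 = -34 + 5089 = 5055$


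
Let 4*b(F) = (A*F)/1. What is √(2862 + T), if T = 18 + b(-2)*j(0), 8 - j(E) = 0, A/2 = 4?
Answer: 4*√178 ≈ 53.367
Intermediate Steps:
A = 8 (A = 2*4 = 8)
j(E) = 8 (j(E) = 8 - 1*0 = 8 + 0 = 8)
b(F) = 2*F (b(F) = ((8*F)/1)/4 = ((8*F)*1)/4 = (8*F)/4 = 2*F)
T = -14 (T = 18 + (2*(-2))*8 = 18 - 4*8 = 18 - 32 = -14)
√(2862 + T) = √(2862 - 14) = √2848 = 4*√178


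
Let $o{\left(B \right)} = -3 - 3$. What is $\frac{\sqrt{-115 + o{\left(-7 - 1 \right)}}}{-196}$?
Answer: $- \frac{11 i}{196} \approx - 0.056122 i$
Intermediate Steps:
$o{\left(B \right)} = -6$ ($o{\left(B \right)} = -3 - 3 = -6$)
$\frac{\sqrt{-115 + o{\left(-7 - 1 \right)}}}{-196} = \frac{\sqrt{-115 - 6}}{-196} = \sqrt{-121} \left(- \frac{1}{196}\right) = 11 i \left(- \frac{1}{196}\right) = - \frac{11 i}{196}$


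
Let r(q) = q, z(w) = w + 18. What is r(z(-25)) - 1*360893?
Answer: -360900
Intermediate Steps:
z(w) = 18 + w
r(z(-25)) - 1*360893 = (18 - 25) - 1*360893 = -7 - 360893 = -360900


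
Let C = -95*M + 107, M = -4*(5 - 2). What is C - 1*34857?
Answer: -33610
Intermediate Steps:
M = -12 (M = -4*3 = -12)
C = 1247 (C = -95*(-12) + 107 = 1140 + 107 = 1247)
C - 1*34857 = 1247 - 1*34857 = 1247 - 34857 = -33610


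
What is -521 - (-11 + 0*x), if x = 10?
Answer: -510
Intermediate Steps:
-521 - (-11 + 0*x) = -521 - (-11 + 0*10) = -521 - (-11 + 0) = -521 - 1*(-11) = -521 + 11 = -510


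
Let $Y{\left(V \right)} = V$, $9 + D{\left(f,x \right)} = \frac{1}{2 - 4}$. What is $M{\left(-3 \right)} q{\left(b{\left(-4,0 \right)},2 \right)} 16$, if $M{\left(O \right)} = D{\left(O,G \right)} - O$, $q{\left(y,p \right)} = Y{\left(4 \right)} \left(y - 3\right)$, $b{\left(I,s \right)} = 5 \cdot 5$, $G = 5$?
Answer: $-9152$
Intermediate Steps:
$b{\left(I,s \right)} = 25$
$D{\left(f,x \right)} = - \frac{19}{2}$ ($D{\left(f,x \right)} = -9 + \frac{1}{2 - 4} = -9 + \frac{1}{-2} = -9 - \frac{1}{2} = - \frac{19}{2}$)
$q{\left(y,p \right)} = -12 + 4 y$ ($q{\left(y,p \right)} = 4 \left(y - 3\right) = 4 \left(-3 + y\right) = -12 + 4 y$)
$M{\left(O \right)} = - \frac{19}{2} - O$
$M{\left(-3 \right)} q{\left(b{\left(-4,0 \right)},2 \right)} 16 = \left(- \frac{19}{2} - -3\right) \left(-12 + 4 \cdot 25\right) 16 = \left(- \frac{19}{2} + 3\right) \left(-12 + 100\right) 16 = \left(- \frac{13}{2}\right) 88 \cdot 16 = \left(-572\right) 16 = -9152$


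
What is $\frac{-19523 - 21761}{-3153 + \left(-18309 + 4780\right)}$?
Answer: $\frac{20642}{8341} \approx 2.4748$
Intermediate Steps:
$\frac{-19523 - 21761}{-3153 + \left(-18309 + 4780\right)} = - \frac{41284}{-3153 - 13529} = - \frac{41284}{-16682} = \left(-41284\right) \left(- \frac{1}{16682}\right) = \frac{20642}{8341}$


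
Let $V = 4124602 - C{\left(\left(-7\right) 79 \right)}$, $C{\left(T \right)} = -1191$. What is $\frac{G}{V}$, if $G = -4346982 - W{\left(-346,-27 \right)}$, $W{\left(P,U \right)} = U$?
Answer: $- \frac{4346955}{4125793} \approx -1.0536$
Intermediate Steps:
$G = -4346955$ ($G = -4346982 - -27 = -4346982 + 27 = -4346955$)
$V = 4125793$ ($V = 4124602 - -1191 = 4124602 + 1191 = 4125793$)
$\frac{G}{V} = - \frac{4346955}{4125793}$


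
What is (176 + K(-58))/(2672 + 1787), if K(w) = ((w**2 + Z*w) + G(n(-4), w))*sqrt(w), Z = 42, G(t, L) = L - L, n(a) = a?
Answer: 176/4459 + 928*I*sqrt(58)/4459 ≈ 0.039471 + 1.585*I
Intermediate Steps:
G(t, L) = 0
K(w) = sqrt(w)*(w**2 + 42*w) (K(w) = ((w**2 + 42*w) + 0)*sqrt(w) = (w**2 + 42*w)*sqrt(w) = sqrt(w)*(w**2 + 42*w))
(176 + K(-58))/(2672 + 1787) = (176 + (-58)**(3/2)*(42 - 58))/(2672 + 1787) = (176 - 58*I*sqrt(58)*(-16))/4459 = (176 + 928*I*sqrt(58))*(1/4459) = 176/4459 + 928*I*sqrt(58)/4459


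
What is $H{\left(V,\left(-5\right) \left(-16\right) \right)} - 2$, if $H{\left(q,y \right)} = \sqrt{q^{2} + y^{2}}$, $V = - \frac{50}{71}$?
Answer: $-2 + \frac{10 \sqrt{322649}}{71} \approx 78.003$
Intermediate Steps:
$V = - \frac{50}{71}$ ($V = \left(-50\right) \frac{1}{71} = - \frac{50}{71} \approx -0.70423$)
$H{\left(V,\left(-5\right) \left(-16\right) \right)} - 2 = \sqrt{\left(- \frac{50}{71}\right)^{2} + \left(\left(-5\right) \left(-16\right)\right)^{2}} - 2 = \sqrt{\frac{2500}{5041} + 80^{2}} - 2 = \sqrt{\frac{2500}{5041} + 6400} - 2 = \sqrt{\frac{32264900}{5041}} - 2 = \frac{10 \sqrt{322649}}{71} - 2 = -2 + \frac{10 \sqrt{322649}}{71}$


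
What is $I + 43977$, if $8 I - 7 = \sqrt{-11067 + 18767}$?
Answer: $\frac{351823}{8} + \frac{5 \sqrt{77}}{4} \approx 43989.0$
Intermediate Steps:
$I = \frac{7}{8} + \frac{5 \sqrt{77}}{4}$ ($I = \frac{7}{8} + \frac{\sqrt{-11067 + 18767}}{8} = \frac{7}{8} + \frac{\sqrt{7700}}{8} = \frac{7}{8} + \frac{10 \sqrt{77}}{8} = \frac{7}{8} + \frac{5 \sqrt{77}}{4} \approx 11.844$)
$I + 43977 = \left(\frac{7}{8} + \frac{5 \sqrt{77}}{4}\right) + 43977 = \frac{351823}{8} + \frac{5 \sqrt{77}}{4}$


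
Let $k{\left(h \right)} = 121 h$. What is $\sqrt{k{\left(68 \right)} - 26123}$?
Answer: $i \sqrt{17895} \approx 133.77 i$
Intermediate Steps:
$\sqrt{k{\left(68 \right)} - 26123} = \sqrt{121 \cdot 68 - 26123} = \sqrt{8228 - 26123} = \sqrt{-17895} = i \sqrt{17895}$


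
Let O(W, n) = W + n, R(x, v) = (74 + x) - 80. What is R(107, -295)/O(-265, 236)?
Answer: -101/29 ≈ -3.4828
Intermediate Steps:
R(x, v) = -6 + x
R(107, -295)/O(-265, 236) = (-6 + 107)/(-265 + 236) = 101/(-29) = 101*(-1/29) = -101/29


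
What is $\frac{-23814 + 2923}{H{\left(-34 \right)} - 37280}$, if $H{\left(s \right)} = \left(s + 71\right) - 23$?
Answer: $\frac{20891}{37266} \approx 0.56059$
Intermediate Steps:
$H{\left(s \right)} = 48 + s$ ($H{\left(s \right)} = \left(71 + s\right) - 23 = 48 + s$)
$\frac{-23814 + 2923}{H{\left(-34 \right)} - 37280} = \frac{-23814 + 2923}{\left(48 - 34\right) - 37280} = - \frac{20891}{14 - 37280} = - \frac{20891}{-37266} = \left(-20891\right) \left(- \frac{1}{37266}\right) = \frac{20891}{37266}$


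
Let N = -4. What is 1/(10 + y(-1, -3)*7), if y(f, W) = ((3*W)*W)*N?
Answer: -1/746 ≈ -0.0013405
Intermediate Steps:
y(f, W) = -12*W² (y(f, W) = ((3*W)*W)*(-4) = (3*W²)*(-4) = -12*W²)
1/(10 + y(-1, -3)*7) = 1/(10 - 12*(-3)²*7) = 1/(10 - 12*9*7) = 1/(10 - 108*7) = 1/(10 - 756) = 1/(-746) = -1/746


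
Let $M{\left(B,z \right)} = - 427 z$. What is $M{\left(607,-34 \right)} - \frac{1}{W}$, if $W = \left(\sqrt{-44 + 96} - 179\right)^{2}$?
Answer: $\frac{14856213052585}{1023296121} - \frac{716 \sqrt{13}}{1023296121} \approx 14518.0$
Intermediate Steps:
$W = \left(-179 + 2 \sqrt{13}\right)^{2}$ ($W = \left(\sqrt{52} - 179\right)^{2} = \left(2 \sqrt{13} - 179\right)^{2} = \left(-179 + 2 \sqrt{13}\right)^{2} \approx 29511.0$)
$M{\left(607,-34 \right)} - \frac{1}{W} = \left(-427\right) \left(-34\right) - \frac{1}{32093 - 716 \sqrt{13}} = 14518 - \frac{1}{32093 - 716 \sqrt{13}}$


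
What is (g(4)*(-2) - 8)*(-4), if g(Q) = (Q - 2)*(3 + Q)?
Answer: 144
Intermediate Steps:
g(Q) = (-2 + Q)*(3 + Q)
(g(4)*(-2) - 8)*(-4) = ((-6 + 4 + 4**2)*(-2) - 8)*(-4) = ((-6 + 4 + 16)*(-2) - 8)*(-4) = (14*(-2) - 8)*(-4) = (-28 - 8)*(-4) = -36*(-4) = 144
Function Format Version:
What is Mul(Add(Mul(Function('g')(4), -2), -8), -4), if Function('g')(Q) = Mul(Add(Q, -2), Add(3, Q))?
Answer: 144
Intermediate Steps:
Function('g')(Q) = Mul(Add(-2, Q), Add(3, Q))
Mul(Add(Mul(Function('g')(4), -2), -8), -4) = Mul(Add(Mul(Add(-6, 4, Pow(4, 2)), -2), -8), -4) = Mul(Add(Mul(Add(-6, 4, 16), -2), -8), -4) = Mul(Add(Mul(14, -2), -8), -4) = Mul(Add(-28, -8), -4) = Mul(-36, -4) = 144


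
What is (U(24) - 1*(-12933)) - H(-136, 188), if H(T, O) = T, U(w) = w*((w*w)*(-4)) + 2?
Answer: -42225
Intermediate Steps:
U(w) = 2 - 4*w**3 (U(w) = w*(w**2*(-4)) + 2 = w*(-4*w**2) + 2 = -4*w**3 + 2 = 2 - 4*w**3)
(U(24) - 1*(-12933)) - H(-136, 188) = ((2 - 4*24**3) - 1*(-12933)) - 1*(-136) = ((2 - 4*13824) + 12933) + 136 = ((2 - 55296) + 12933) + 136 = (-55294 + 12933) + 136 = -42361 + 136 = -42225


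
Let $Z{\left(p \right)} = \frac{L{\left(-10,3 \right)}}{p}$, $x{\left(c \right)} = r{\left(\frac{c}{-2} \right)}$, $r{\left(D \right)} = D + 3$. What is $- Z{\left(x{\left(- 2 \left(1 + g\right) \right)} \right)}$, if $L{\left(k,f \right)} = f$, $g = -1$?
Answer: $-1$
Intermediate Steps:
$r{\left(D \right)} = 3 + D$
$x{\left(c \right)} = 3 - \frac{c}{2}$ ($x{\left(c \right)} = 3 + \frac{c}{-2} = 3 + c \left(- \frac{1}{2}\right) = 3 - \frac{c}{2}$)
$Z{\left(p \right)} = \frac{3}{p}$
$- Z{\left(x{\left(- 2 \left(1 + g\right) \right)} \right)} = - \frac{3}{3 - \frac{\left(-2\right) \left(1 - 1\right)}{2}} = - \frac{3}{3 - \frac{\left(-2\right) 0}{2}} = - \frac{3}{3 - 0} = - \frac{3}{3 + 0} = - \frac{3}{3} = \left(-1\right) 1 = -1$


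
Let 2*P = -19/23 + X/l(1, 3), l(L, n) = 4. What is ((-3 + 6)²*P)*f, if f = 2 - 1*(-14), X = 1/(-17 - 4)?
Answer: -9714/161 ≈ -60.335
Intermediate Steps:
X = -1/21 (X = 1/(-21) = -1/21 ≈ -0.047619)
f = 16 (f = 2 + 14 = 16)
P = -1619/3864 (P = (-19/23 - 1/21/4)/2 = (-19*1/23 - 1/21*¼)/2 = (-19/23 - 1/84)/2 = (½)*(-1619/1932) = -1619/3864 ≈ -0.41900)
((-3 + 6)²*P)*f = ((-3 + 6)²*(-1619/3864))*16 = (3²*(-1619/3864))*16 = (9*(-1619/3864))*16 = -4857/1288*16 = -9714/161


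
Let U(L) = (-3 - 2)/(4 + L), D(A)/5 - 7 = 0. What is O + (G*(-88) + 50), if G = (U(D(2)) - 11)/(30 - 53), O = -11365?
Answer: -10187747/897 ≈ -11358.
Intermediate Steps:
D(A) = 35 (D(A) = 35 + 5*0 = 35 + 0 = 35)
U(L) = -5/(4 + L)
G = 434/897 (G = (-5/(4 + 35) - 11)/(30 - 53) = (-5/39 - 11)/(-23) = (-5*1/39 - 11)*(-1/23) = (-5/39 - 11)*(-1/23) = -434/39*(-1/23) = 434/897 ≈ 0.48384)
O + (G*(-88) + 50) = -11365 + ((434/897)*(-88) + 50) = -11365 + (-38192/897 + 50) = -11365 + 6658/897 = -10187747/897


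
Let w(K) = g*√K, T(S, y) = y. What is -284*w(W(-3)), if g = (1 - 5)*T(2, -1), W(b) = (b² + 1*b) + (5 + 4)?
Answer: -1136*√15 ≈ -4399.7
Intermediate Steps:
W(b) = 9 + b + b² (W(b) = (b² + b) + 9 = (b + b²) + 9 = 9 + b + b²)
g = 4 (g = (1 - 5)*(-1) = -4*(-1) = 4)
w(K) = 4*√K
-284*w(W(-3)) = -1136*√(9 - 3 + (-3)²) = -1136*√(9 - 3 + 9) = -1136*√15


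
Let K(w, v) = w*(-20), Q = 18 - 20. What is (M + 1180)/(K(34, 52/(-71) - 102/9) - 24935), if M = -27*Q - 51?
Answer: -1183/25615 ≈ -0.046184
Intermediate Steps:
Q = -2
M = 3 (M = -27*(-2) - 51 = 54 - 51 = 3)
K(w, v) = -20*w
(M + 1180)/(K(34, 52/(-71) - 102/9) - 24935) = (3 + 1180)/(-20*34 - 24935) = 1183/(-680 - 24935) = 1183/(-25615) = 1183*(-1/25615) = -1183/25615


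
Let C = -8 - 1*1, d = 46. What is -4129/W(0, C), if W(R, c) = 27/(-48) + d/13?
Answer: -858832/619 ≈ -1387.5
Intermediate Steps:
C = -9 (C = -8 - 1 = -9)
W(R, c) = 619/208 (W(R, c) = 27/(-48) + 46/13 = 27*(-1/48) + 46*(1/13) = -9/16 + 46/13 = 619/208)
-4129/W(0, C) = -4129/619/208 = -4129*208/619 = -858832/619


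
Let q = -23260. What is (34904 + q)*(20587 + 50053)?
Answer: 822532160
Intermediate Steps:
(34904 + q)*(20587 + 50053) = (34904 - 23260)*(20587 + 50053) = 11644*70640 = 822532160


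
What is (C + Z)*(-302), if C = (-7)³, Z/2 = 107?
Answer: 38958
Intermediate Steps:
Z = 214 (Z = 2*107 = 214)
C = -343
(C + Z)*(-302) = (-343 + 214)*(-302) = -129*(-302) = 38958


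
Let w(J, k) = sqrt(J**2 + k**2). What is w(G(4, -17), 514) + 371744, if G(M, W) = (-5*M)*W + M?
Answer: 371744 + 2*sqrt(95633) ≈ 3.7236e+5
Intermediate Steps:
G(M, W) = M - 5*M*W (G(M, W) = -5*M*W + M = M - 5*M*W)
w(G(4, -17), 514) + 371744 = sqrt((4*(1 - 5*(-17)))**2 + 514**2) + 371744 = sqrt((4*(1 + 85))**2 + 264196) + 371744 = sqrt((4*86)**2 + 264196) + 371744 = sqrt(344**2 + 264196) + 371744 = sqrt(118336 + 264196) + 371744 = sqrt(382532) + 371744 = 2*sqrt(95633) + 371744 = 371744 + 2*sqrt(95633)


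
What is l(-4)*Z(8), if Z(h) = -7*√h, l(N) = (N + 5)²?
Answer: -14*√2 ≈ -19.799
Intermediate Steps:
l(N) = (5 + N)²
l(-4)*Z(8) = (5 - 4)²*(-14*√2) = 1²*(-14*√2) = 1*(-14*√2) = -14*√2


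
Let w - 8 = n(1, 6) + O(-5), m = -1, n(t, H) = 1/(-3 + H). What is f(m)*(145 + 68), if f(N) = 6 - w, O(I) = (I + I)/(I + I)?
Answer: -710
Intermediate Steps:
O(I) = 1 (O(I) = (2*I)/((2*I)) = (2*I)*(1/(2*I)) = 1)
w = 28/3 (w = 8 + (1/(-3 + 6) + 1) = 8 + (1/3 + 1) = 8 + (⅓ + 1) = 8 + 4/3 = 28/3 ≈ 9.3333)
f(N) = -10/3 (f(N) = 6 - 1*28/3 = 6 - 28/3 = -10/3)
f(m)*(145 + 68) = -10*(145 + 68)/3 = -10/3*213 = -710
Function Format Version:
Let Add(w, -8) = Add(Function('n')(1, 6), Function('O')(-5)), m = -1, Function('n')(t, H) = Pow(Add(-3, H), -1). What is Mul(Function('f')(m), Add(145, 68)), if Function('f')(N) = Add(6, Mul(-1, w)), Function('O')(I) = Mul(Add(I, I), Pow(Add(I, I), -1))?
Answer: -710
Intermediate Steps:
Function('O')(I) = 1 (Function('O')(I) = Mul(Mul(2, I), Pow(Mul(2, I), -1)) = Mul(Mul(2, I), Mul(Rational(1, 2), Pow(I, -1))) = 1)
w = Rational(28, 3) (w = Add(8, Add(Pow(Add(-3, 6), -1), 1)) = Add(8, Add(Pow(3, -1), 1)) = Add(8, Add(Rational(1, 3), 1)) = Add(8, Rational(4, 3)) = Rational(28, 3) ≈ 9.3333)
Function('f')(N) = Rational(-10, 3) (Function('f')(N) = Add(6, Mul(-1, Rational(28, 3))) = Add(6, Rational(-28, 3)) = Rational(-10, 3))
Mul(Function('f')(m), Add(145, 68)) = Mul(Rational(-10, 3), Add(145, 68)) = Mul(Rational(-10, 3), 213) = -710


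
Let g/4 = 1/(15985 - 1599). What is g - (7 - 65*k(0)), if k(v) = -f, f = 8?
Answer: -3790709/7193 ≈ -527.00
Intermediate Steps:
k(v) = -8 (k(v) = -1*8 = -8)
g = 2/7193 (g = 4/(15985 - 1599) = 4/14386 = 4*(1/14386) = 2/7193 ≈ 0.00027805)
g - (7 - 65*k(0)) = 2/7193 - (7 - 65*(-8)) = 2/7193 - (7 + 520) = 2/7193 - 1*527 = 2/7193 - 527 = -3790709/7193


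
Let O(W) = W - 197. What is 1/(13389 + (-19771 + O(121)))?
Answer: -1/6458 ≈ -0.00015485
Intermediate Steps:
O(W) = -197 + W
1/(13389 + (-19771 + O(121))) = 1/(13389 + (-19771 + (-197 + 121))) = 1/(13389 + (-19771 - 76)) = 1/(13389 - 19847) = 1/(-6458) = -1/6458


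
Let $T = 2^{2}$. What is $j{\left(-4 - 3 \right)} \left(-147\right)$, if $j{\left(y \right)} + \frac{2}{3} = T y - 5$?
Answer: $4949$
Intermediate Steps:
$T = 4$
$j{\left(y \right)} = - \frac{17}{3} + 4 y$ ($j{\left(y \right)} = - \frac{2}{3} + \left(4 y - 5\right) = - \frac{2}{3} + \left(-5 + 4 y\right) = - \frac{17}{3} + 4 y$)
$j{\left(-4 - 3 \right)} \left(-147\right) = \left(- \frac{17}{3} + 4 \left(-4 - 3\right)\right) \left(-147\right) = \left(- \frac{17}{3} + 4 \left(-7\right)\right) \left(-147\right) = \left(- \frac{17}{3} - 28\right) \left(-147\right) = \left(- \frac{101}{3}\right) \left(-147\right) = 4949$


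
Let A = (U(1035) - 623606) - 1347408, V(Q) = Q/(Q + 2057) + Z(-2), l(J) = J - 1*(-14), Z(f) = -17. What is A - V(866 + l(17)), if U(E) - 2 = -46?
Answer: -5822456011/2954 ≈ -1.9710e+6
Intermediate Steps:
l(J) = 14 + J (l(J) = J + 14 = 14 + J)
U(E) = -44 (U(E) = 2 - 46 = -44)
V(Q) = -17 + Q/(2057 + Q) (V(Q) = Q/(Q + 2057) - 17 = Q/(2057 + Q) - 17 = -17 + Q/(2057 + Q))
A = -1971058 (A = (-44 - 623606) - 1347408 = -623650 - 1347408 = -1971058)
A - V(866 + l(17)) = -1971058 - (-34969 - 16*(866 + (14 + 17)))/(2057 + (866 + (14 + 17))) = -1971058 - (-34969 - 16*(866 + 31))/(2057 + (866 + 31)) = -1971058 - (-34969 - 16*897)/(2057 + 897) = -1971058 - (-34969 - 14352)/2954 = -1971058 - (-49321)/2954 = -1971058 - 1*(-49321/2954) = -1971058 + 49321/2954 = -5822456011/2954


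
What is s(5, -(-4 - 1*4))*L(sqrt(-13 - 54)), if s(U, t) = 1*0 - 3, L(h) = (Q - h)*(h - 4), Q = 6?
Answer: -129 - 30*I*sqrt(67) ≈ -129.0 - 245.56*I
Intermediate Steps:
L(h) = (-4 + h)*(6 - h) (L(h) = (6 - h)*(h - 4) = (6 - h)*(-4 + h) = (-4 + h)*(6 - h))
s(U, t) = -3 (s(U, t) = 0 - 3 = -3)
s(5, -(-4 - 1*4))*L(sqrt(-13 - 54)) = -3*(-24 - (sqrt(-13 - 54))**2 + 10*sqrt(-13 - 54)) = -3*(-24 - (sqrt(-67))**2 + 10*sqrt(-67)) = -3*(-24 - (I*sqrt(67))**2 + 10*(I*sqrt(67))) = -3*(-24 - 1*(-67) + 10*I*sqrt(67)) = -3*(-24 + 67 + 10*I*sqrt(67)) = -3*(43 + 10*I*sqrt(67)) = -129 - 30*I*sqrt(67)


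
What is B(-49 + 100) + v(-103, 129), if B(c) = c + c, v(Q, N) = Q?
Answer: -1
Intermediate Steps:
B(c) = 2*c
B(-49 + 100) + v(-103, 129) = 2*(-49 + 100) - 103 = 2*51 - 103 = 102 - 103 = -1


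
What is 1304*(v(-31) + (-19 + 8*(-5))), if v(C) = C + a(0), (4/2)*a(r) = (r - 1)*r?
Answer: -117360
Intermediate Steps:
a(r) = r*(-1 + r)/2 (a(r) = ((r - 1)*r)/2 = ((-1 + r)*r)/2 = (r*(-1 + r))/2 = r*(-1 + r)/2)
v(C) = C (v(C) = C + (1/2)*0*(-1 + 0) = C + (1/2)*0*(-1) = C + 0 = C)
1304*(v(-31) + (-19 + 8*(-5))) = 1304*(-31 + (-19 + 8*(-5))) = 1304*(-31 + (-19 - 40)) = 1304*(-31 - 59) = 1304*(-90) = -117360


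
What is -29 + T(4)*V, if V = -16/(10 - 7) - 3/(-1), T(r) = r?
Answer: -115/3 ≈ -38.333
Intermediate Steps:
V = -7/3 (V = -16/3 - 3*(-1) = -16*⅓ + 3 = -16/3 + 3 = -7/3 ≈ -2.3333)
-29 + T(4)*V = -29 + 4*(-7/3) = -29 - 28/3 = -115/3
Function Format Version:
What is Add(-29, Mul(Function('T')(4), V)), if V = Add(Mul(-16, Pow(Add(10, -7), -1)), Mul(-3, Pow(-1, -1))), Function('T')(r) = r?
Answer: Rational(-115, 3) ≈ -38.333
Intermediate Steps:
V = Rational(-7, 3) (V = Add(Mul(-16, Pow(3, -1)), Mul(-3, -1)) = Add(Mul(-16, Rational(1, 3)), 3) = Add(Rational(-16, 3), 3) = Rational(-7, 3) ≈ -2.3333)
Add(-29, Mul(Function('T')(4), V)) = Add(-29, Mul(4, Rational(-7, 3))) = Add(-29, Rational(-28, 3)) = Rational(-115, 3)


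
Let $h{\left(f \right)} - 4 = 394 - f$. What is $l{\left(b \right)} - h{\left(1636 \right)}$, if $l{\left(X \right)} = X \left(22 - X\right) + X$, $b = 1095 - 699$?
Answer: $-146470$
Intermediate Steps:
$b = 396$
$h{\left(f \right)} = 398 - f$ ($h{\left(f \right)} = 4 - \left(-394 + f\right) = 398 - f$)
$l{\left(X \right)} = X + X \left(22 - X\right)$
$l{\left(b \right)} - h{\left(1636 \right)} = 396 \left(23 - 396\right) - \left(398 - 1636\right) = 396 \left(-373\right) - -1238 = -147708 + 1238 = -146470$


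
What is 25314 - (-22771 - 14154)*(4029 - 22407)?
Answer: -678582336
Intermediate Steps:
25314 - (-22771 - 14154)*(4029 - 22407) = 25314 - (-36925)*(-18378) = 25314 - 1*678607650 = 25314 - 678607650 = -678582336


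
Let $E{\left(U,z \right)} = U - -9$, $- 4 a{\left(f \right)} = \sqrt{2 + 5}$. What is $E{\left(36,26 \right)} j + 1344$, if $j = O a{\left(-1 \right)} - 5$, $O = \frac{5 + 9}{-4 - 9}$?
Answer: $1119 + \frac{315 \sqrt{7}}{26} \approx 1151.1$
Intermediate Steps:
$a{\left(f \right)} = - \frac{\sqrt{7}}{4}$ ($a{\left(f \right)} = - \frac{\sqrt{2 + 5}}{4} = - \frac{\sqrt{7}}{4}$)
$O = - \frac{14}{13}$ ($O = \frac{14}{-13} = 14 \left(- \frac{1}{13}\right) = - \frac{14}{13} \approx -1.0769$)
$j = -5 + \frac{7 \sqrt{7}}{26}$ ($j = - \frac{14 \left(- \frac{\sqrt{7}}{4}\right)}{13} - 5 = \frac{7 \sqrt{7}}{26} - 5 = -5 + \frac{7 \sqrt{7}}{26} \approx -4.2877$)
$E{\left(U,z \right)} = 9 + U$ ($E{\left(U,z \right)} = U + 9 = 9 + U$)
$E{\left(36,26 \right)} j + 1344 = \left(9 + 36\right) \left(-5 + \frac{7 \sqrt{7}}{26}\right) + 1344 = 45 \left(-5 + \frac{7 \sqrt{7}}{26}\right) + 1344 = \left(-225 + \frac{315 \sqrt{7}}{26}\right) + 1344 = 1119 + \frac{315 \sqrt{7}}{26}$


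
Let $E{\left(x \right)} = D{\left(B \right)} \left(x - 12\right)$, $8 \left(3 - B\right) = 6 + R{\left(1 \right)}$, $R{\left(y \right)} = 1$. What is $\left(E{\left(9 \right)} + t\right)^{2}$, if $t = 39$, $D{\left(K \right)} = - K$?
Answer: $\frac{131769}{64} \approx 2058.9$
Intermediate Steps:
$B = \frac{17}{8}$ ($B = 3 - \frac{6 + 1}{8} = 3 - \frac{7}{8} = \frac{17}{8} \approx 2.125$)
$E{\left(x \right)} = \frac{51}{2} - \frac{17 x}{8}$ ($E{\left(x \right)} = \left(-1\right) \frac{17}{8} \left(x - 12\right) = - \frac{17 \left(-12 + x\right)}{8} = \frac{51}{2} - \frac{17 x}{8}$)
$\left(E{\left(9 \right)} + t\right)^{2} = \left(\left(\frac{51}{2} - \frac{153}{8}\right) + 39\right)^{2} = \left(\frac{51}{8} + 39\right)^{2} = \left(\frac{363}{8}\right)^{2} = \frac{131769}{64}$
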